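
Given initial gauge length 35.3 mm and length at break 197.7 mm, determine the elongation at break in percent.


Elongation = (Lf - L0) / L0 * 100
= (197.7 - 35.3) / 35.3 * 100
= 162.4 / 35.3 * 100
= 460.1%

460.1%


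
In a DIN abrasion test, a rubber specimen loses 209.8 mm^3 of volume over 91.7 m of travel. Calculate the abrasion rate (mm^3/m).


Rate = volume_loss / distance
= 209.8 / 91.7
= 2.288 mm^3/m

2.288 mm^3/m


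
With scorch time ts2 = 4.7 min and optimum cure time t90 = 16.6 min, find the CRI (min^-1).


CRI = 100 / (t90 - ts2)
= 100 / (16.6 - 4.7)
= 100 / 11.9
= 8.4 min^-1

8.4 min^-1


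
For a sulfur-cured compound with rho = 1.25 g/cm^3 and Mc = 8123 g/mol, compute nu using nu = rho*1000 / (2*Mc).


nu = rho * 1000 / (2 * Mc)
nu = 1.25 * 1000 / (2 * 8123)
nu = 1250.0 / 16246
nu = 0.0769 mol/L

0.0769 mol/L


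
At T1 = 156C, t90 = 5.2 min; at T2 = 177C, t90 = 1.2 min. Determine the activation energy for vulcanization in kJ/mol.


T1 = 429.15 K, T2 = 450.15 K
1/T1 - 1/T2 = 1.0871e-04
ln(t1/t2) = ln(5.2/1.2) = 1.4663
Ea = 8.314 * 1.4663 / 1.0871e-04 = 112147.8392 J/mol
Ea = 112.15 kJ/mol

112.15 kJ/mol


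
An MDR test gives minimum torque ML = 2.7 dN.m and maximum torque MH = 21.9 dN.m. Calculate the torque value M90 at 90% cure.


M90 = ML + 0.9 * (MH - ML)
M90 = 2.7 + 0.9 * (21.9 - 2.7)
M90 = 2.7 + 0.9 * 19.2
M90 = 19.98 dN.m

19.98 dN.m


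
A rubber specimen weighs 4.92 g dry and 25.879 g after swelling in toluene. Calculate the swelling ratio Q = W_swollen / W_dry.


Q = W_swollen / W_dry
Q = 25.879 / 4.92
Q = 5.26

Q = 5.26


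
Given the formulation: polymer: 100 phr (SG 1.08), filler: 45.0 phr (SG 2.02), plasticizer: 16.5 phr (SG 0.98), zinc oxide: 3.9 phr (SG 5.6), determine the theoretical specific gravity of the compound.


Sum of weights = 165.4
Volume contributions:
  polymer: 100/1.08 = 92.5926
  filler: 45.0/2.02 = 22.2772
  plasticizer: 16.5/0.98 = 16.8367
  zinc oxide: 3.9/5.6 = 0.6964
Sum of volumes = 132.4030
SG = 165.4 / 132.4030 = 1.249

SG = 1.249


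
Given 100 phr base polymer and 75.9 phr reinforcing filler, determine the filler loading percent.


Filler % = filler / (rubber + filler) * 100
= 75.9 / (100 + 75.9) * 100
= 75.9 / 175.9 * 100
= 43.15%

43.15%


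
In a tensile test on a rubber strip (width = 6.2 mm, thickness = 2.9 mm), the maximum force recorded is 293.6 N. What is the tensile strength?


Area = width * thickness = 6.2 * 2.9 = 17.98 mm^2
TS = force / area = 293.6 / 17.98 = 16.33 MPa

16.33 MPa


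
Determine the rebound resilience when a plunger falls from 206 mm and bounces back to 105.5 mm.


Resilience = h_rebound / h_drop * 100
= 105.5 / 206 * 100
= 51.2%

51.2%


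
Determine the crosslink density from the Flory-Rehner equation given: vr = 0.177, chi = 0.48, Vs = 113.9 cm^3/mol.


ln(1 - vr) = ln(1 - 0.177) = -0.1948
Numerator = -((-0.1948) + 0.177 + 0.48 * 0.177^2) = 0.0028
Denominator = 113.9 * (0.177^(1/3) - 0.177/2) = 53.8710
nu = 0.0028 / 53.8710 = 5.1255e-05 mol/cm^3

5.1255e-05 mol/cm^3


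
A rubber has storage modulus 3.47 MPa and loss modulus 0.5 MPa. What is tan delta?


tan delta = E'' / E'
= 0.5 / 3.47
= 0.1441

tan delta = 0.1441


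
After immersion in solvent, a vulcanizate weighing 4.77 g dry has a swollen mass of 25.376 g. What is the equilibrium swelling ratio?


Q = W_swollen / W_dry
Q = 25.376 / 4.77
Q = 5.32

Q = 5.32


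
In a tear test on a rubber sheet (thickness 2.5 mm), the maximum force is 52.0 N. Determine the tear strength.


Tear strength = force / thickness
= 52.0 / 2.5
= 20.8 N/mm

20.8 N/mm


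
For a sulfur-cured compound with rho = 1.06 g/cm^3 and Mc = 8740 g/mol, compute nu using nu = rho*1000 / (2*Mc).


nu = rho * 1000 / (2 * Mc)
nu = 1.06 * 1000 / (2 * 8740)
nu = 1060.0 / 17480
nu = 0.0606 mol/L

0.0606 mol/L


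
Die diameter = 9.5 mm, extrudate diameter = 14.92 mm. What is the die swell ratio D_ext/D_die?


Die swell ratio = D_extrudate / D_die
= 14.92 / 9.5
= 1.571

Die swell = 1.571


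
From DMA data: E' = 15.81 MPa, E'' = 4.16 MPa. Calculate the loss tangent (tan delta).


tan delta = E'' / E'
= 4.16 / 15.81
= 0.2631

tan delta = 0.2631


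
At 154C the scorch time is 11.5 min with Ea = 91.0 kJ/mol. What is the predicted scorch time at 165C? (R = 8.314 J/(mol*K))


Convert temperatures: T1 = 154 + 273.15 = 427.15 K, T2 = 165 + 273.15 = 438.15 K
ts2_new = 11.5 * exp(91000 / 8.314 * (1/438.15 - 1/427.15))
1/T2 - 1/T1 = -5.8775e-05
ts2_new = 6.04 min

6.04 min


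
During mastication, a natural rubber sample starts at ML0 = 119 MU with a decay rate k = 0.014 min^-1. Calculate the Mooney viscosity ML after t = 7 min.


ML = ML0 * exp(-k * t)
ML = 119 * exp(-0.014 * 7)
ML = 119 * 0.9066
ML = 107.89 MU

107.89 MU


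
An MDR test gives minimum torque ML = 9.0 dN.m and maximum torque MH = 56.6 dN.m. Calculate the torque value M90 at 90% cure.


M90 = ML + 0.9 * (MH - ML)
M90 = 9.0 + 0.9 * (56.6 - 9.0)
M90 = 9.0 + 0.9 * 47.6
M90 = 51.84 dN.m

51.84 dN.m


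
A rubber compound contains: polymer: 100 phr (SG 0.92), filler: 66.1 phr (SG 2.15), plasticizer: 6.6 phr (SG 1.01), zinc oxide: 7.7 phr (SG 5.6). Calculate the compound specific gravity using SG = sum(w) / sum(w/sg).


Sum of weights = 180.4
Volume contributions:
  polymer: 100/0.92 = 108.6957
  filler: 66.1/2.15 = 30.7442
  plasticizer: 6.6/1.01 = 6.5347
  zinc oxide: 7.7/5.6 = 1.3750
Sum of volumes = 147.3495
SG = 180.4 / 147.3495 = 1.224

SG = 1.224


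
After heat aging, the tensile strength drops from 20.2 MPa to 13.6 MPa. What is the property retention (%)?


Retention = aged / original * 100
= 13.6 / 20.2 * 100
= 67.3%

67.3%


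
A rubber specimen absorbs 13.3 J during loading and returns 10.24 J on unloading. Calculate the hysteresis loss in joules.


Hysteresis loss = loading - unloading
= 13.3 - 10.24
= 3.06 J

3.06 J


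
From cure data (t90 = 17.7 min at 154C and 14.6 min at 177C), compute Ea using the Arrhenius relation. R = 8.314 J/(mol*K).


T1 = 427.15 K, T2 = 450.15 K
1/T1 - 1/T2 = 1.1962e-04
ln(t1/t2) = ln(17.7/14.6) = 0.1925
Ea = 8.314 * 0.1925 / 1.1962e-04 = 13382.8261 J/mol
Ea = 13.38 kJ/mol

13.38 kJ/mol


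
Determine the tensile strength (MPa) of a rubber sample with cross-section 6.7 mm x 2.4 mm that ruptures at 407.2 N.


Area = width * thickness = 6.7 * 2.4 = 16.08 mm^2
TS = force / area = 407.2 / 16.08 = 25.32 MPa

25.32 MPa


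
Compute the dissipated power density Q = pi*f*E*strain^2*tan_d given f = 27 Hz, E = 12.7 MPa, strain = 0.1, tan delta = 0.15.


Q = pi * f * E * strain^2 * tan_d
= pi * 27 * 12.7 * 0.1^2 * 0.15
= pi * 27 * 12.7 * 0.0100 * 0.15
= 1.6159

Q = 1.6159


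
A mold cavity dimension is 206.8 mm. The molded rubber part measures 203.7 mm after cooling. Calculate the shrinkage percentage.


Shrinkage = (mold - part) / mold * 100
= (206.8 - 203.7) / 206.8 * 100
= 3.1 / 206.8 * 100
= 1.5%

1.5%


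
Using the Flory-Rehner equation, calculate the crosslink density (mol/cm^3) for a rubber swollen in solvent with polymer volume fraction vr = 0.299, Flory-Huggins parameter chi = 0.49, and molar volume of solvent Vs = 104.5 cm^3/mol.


ln(1 - vr) = ln(1 - 0.299) = -0.3552
Numerator = -((-0.3552) + 0.299 + 0.49 * 0.299^2) = 0.0124
Denominator = 104.5 * (0.299^(1/3) - 0.299/2) = 54.2552
nu = 0.0124 / 54.2552 = 2.2930e-04 mol/cm^3

2.2930e-04 mol/cm^3


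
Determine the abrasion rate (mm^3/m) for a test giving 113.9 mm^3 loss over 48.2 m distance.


Rate = volume_loss / distance
= 113.9 / 48.2
= 2.363 mm^3/m

2.363 mm^3/m


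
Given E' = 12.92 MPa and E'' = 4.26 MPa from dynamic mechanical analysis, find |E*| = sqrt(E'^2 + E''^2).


|E*| = sqrt(E'^2 + E''^2)
= sqrt(12.92^2 + 4.26^2)
= sqrt(166.9264 + 18.1476)
= 13.604 MPa

13.604 MPa


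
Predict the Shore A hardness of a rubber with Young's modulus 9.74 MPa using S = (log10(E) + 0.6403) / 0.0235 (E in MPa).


log10(E) = 0.0235*S - 0.6403  =>  S = (log10(E) + 0.6403) / 0.0235
log10(9.74) = 0.988559
S = (0.988559 + 0.6403) / 0.0235 = 1.628859 / 0.0235
S = 69.3

Shore A = 69.3


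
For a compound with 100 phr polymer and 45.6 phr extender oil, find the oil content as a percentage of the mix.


Oil % = oil / (100 + oil) * 100
= 45.6 / (100 + 45.6) * 100
= 45.6 / 145.6 * 100
= 31.32%

31.32%


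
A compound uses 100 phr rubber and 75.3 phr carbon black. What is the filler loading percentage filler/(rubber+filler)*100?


Filler % = filler / (rubber + filler) * 100
= 75.3 / (100 + 75.3) * 100
= 75.3 / 175.3 * 100
= 42.95%

42.95%


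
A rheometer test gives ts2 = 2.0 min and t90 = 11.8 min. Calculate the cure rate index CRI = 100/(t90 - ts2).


CRI = 100 / (t90 - ts2)
= 100 / (11.8 - 2.0)
= 100 / 9.8
= 10.2 min^-1

10.2 min^-1


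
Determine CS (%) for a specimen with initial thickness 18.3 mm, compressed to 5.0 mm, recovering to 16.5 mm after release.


CS = (t0 - recovered) / (t0 - ts) * 100
= (18.3 - 16.5) / (18.3 - 5.0) * 100
= 1.8 / 13.3 * 100
= 13.5%

13.5%


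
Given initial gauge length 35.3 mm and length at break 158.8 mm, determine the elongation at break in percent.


Elongation = (Lf - L0) / L0 * 100
= (158.8 - 35.3) / 35.3 * 100
= 123.5 / 35.3 * 100
= 349.9%

349.9%


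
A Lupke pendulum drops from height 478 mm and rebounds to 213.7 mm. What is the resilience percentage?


Resilience = h_rebound / h_drop * 100
= 213.7 / 478 * 100
= 44.7%

44.7%


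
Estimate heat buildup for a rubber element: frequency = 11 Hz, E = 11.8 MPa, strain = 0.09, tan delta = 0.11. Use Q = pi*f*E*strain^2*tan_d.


Q = pi * f * E * strain^2 * tan_d
= pi * 11 * 11.8 * 0.09^2 * 0.11
= pi * 11 * 11.8 * 0.0081 * 0.11
= 0.3633

Q = 0.3633


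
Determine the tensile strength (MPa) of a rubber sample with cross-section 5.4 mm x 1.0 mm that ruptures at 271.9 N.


Area = width * thickness = 5.4 * 1.0 = 5.4 mm^2
TS = force / area = 271.9 / 5.4 = 50.35 MPa

50.35 MPa


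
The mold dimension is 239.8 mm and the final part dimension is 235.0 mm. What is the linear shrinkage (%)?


Shrinkage = (mold - part) / mold * 100
= (239.8 - 235.0) / 239.8 * 100
= 4.8 / 239.8 * 100
= 2.0%

2.0%


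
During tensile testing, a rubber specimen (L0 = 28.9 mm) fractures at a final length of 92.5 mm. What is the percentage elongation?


Elongation = (Lf - L0) / L0 * 100
= (92.5 - 28.9) / 28.9 * 100
= 63.6 / 28.9 * 100
= 220.1%

220.1%


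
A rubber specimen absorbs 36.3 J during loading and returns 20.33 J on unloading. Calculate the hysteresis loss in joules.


Hysteresis loss = loading - unloading
= 36.3 - 20.33
= 15.97 J

15.97 J


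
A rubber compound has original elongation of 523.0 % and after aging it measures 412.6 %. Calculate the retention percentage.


Retention = aged / original * 100
= 412.6 / 523.0 * 100
= 78.9%

78.9%


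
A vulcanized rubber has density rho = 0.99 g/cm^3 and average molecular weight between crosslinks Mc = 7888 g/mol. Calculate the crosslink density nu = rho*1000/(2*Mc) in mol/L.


nu = rho * 1000 / (2 * Mc)
nu = 0.99 * 1000 / (2 * 7888)
nu = 990.0 / 15776
nu = 0.0628 mol/L

0.0628 mol/L


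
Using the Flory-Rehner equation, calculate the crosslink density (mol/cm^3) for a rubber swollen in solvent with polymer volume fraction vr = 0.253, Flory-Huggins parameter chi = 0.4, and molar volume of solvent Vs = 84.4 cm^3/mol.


ln(1 - vr) = ln(1 - 0.253) = -0.2917
Numerator = -((-0.2917) + 0.253 + 0.4 * 0.253^2) = 0.0131
Denominator = 84.4 * (0.253^(1/3) - 0.253/2) = 42.7039
nu = 0.0131 / 42.7039 = 3.0645e-04 mol/cm^3

3.0645e-04 mol/cm^3


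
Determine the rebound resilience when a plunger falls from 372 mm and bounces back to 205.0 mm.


Resilience = h_rebound / h_drop * 100
= 205.0 / 372 * 100
= 55.1%

55.1%


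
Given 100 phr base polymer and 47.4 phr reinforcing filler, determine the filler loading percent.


Filler % = filler / (rubber + filler) * 100
= 47.4 / (100 + 47.4) * 100
= 47.4 / 147.4 * 100
= 32.16%

32.16%


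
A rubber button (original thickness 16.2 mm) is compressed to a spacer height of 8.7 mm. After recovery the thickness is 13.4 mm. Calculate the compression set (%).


CS = (t0 - recovered) / (t0 - ts) * 100
= (16.2 - 13.4) / (16.2 - 8.7) * 100
= 2.8 / 7.5 * 100
= 37.3%

37.3%


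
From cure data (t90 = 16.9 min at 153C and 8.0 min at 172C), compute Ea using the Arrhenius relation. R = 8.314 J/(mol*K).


T1 = 426.15 K, T2 = 445.15 K
1/T1 - 1/T2 = 1.0016e-04
ln(t1/t2) = ln(16.9/8.0) = 0.7479
Ea = 8.314 * 0.7479 / 1.0016e-04 = 62080.1289 J/mol
Ea = 62.08 kJ/mol

62.08 kJ/mol


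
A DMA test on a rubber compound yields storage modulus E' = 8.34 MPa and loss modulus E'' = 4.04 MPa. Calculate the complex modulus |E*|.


|E*| = sqrt(E'^2 + E''^2)
= sqrt(8.34^2 + 4.04^2)
= sqrt(69.5556 + 16.3216)
= 9.267 MPa

9.267 MPa


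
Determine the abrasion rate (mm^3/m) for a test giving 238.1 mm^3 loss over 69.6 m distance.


Rate = volume_loss / distance
= 238.1 / 69.6
= 3.421 mm^3/m

3.421 mm^3/m


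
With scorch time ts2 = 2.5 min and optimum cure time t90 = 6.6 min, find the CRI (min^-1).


CRI = 100 / (t90 - ts2)
= 100 / (6.6 - 2.5)
= 100 / 4.1
= 24.39 min^-1

24.39 min^-1


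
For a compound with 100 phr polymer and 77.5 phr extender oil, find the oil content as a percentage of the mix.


Oil % = oil / (100 + oil) * 100
= 77.5 / (100 + 77.5) * 100
= 77.5 / 177.5 * 100
= 43.66%

43.66%


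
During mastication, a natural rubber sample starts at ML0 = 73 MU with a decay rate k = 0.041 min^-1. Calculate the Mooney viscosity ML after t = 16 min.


ML = ML0 * exp(-k * t)
ML = 73 * exp(-0.041 * 16)
ML = 73 * 0.5189
ML = 37.88 MU

37.88 MU


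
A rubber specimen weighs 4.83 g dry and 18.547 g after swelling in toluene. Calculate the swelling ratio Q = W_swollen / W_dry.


Q = W_swollen / W_dry
Q = 18.547 / 4.83
Q = 3.84

Q = 3.84


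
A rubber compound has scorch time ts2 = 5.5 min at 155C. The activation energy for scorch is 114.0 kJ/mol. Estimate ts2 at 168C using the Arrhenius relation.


Convert temperatures: T1 = 155 + 273.15 = 428.15 K, T2 = 168 + 273.15 = 441.15 K
ts2_new = 5.5 * exp(114000 / 8.314 * (1/441.15 - 1/428.15))
1/T2 - 1/T1 = -6.8827e-05
ts2_new = 2.14 min

2.14 min


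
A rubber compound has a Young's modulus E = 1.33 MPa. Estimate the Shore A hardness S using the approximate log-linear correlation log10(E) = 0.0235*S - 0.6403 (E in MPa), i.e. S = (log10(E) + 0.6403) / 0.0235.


log10(E) = 0.0235*S - 0.6403  =>  S = (log10(E) + 0.6403) / 0.0235
log10(1.33) = 0.123852
S = (0.123852 + 0.6403) / 0.0235 = 0.764152 / 0.0235
S = 32.5

Shore A = 32.5


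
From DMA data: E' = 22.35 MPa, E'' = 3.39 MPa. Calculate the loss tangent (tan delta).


tan delta = E'' / E'
= 3.39 / 22.35
= 0.1517

tan delta = 0.1517


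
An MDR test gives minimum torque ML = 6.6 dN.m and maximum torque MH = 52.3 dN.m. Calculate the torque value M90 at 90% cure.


M90 = ML + 0.9 * (MH - ML)
M90 = 6.6 + 0.9 * (52.3 - 6.6)
M90 = 6.6 + 0.9 * 45.7
M90 = 47.73 dN.m

47.73 dN.m


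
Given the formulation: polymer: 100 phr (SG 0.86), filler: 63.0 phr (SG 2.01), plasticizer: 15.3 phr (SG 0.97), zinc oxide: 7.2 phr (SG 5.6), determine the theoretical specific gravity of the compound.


Sum of weights = 185.5
Volume contributions:
  polymer: 100/0.86 = 116.2791
  filler: 63.0/2.01 = 31.3433
  plasticizer: 15.3/0.97 = 15.7732
  zinc oxide: 7.2/5.6 = 1.2857
Sum of volumes = 164.6813
SG = 185.5 / 164.6813 = 1.126

SG = 1.126


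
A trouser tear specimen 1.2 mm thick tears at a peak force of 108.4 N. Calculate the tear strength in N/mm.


Tear strength = force / thickness
= 108.4 / 1.2
= 90.33 N/mm

90.33 N/mm


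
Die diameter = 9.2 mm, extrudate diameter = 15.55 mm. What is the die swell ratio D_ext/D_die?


Die swell ratio = D_extrudate / D_die
= 15.55 / 9.2
= 1.69

Die swell = 1.69


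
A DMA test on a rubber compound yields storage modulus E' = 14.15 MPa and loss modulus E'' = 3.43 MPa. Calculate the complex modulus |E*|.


|E*| = sqrt(E'^2 + E''^2)
= sqrt(14.15^2 + 3.43^2)
= sqrt(200.2225 + 11.7649)
= 14.56 MPa

14.56 MPa


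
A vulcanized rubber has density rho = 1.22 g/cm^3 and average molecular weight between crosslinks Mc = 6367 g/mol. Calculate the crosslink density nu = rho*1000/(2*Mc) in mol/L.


nu = rho * 1000 / (2 * Mc)
nu = 1.22 * 1000 / (2 * 6367)
nu = 1220.0 / 12734
nu = 0.0958 mol/L

0.0958 mol/L


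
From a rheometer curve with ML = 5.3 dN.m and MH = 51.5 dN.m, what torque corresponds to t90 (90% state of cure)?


M90 = ML + 0.9 * (MH - ML)
M90 = 5.3 + 0.9 * (51.5 - 5.3)
M90 = 5.3 + 0.9 * 46.2
M90 = 46.88 dN.m

46.88 dN.m


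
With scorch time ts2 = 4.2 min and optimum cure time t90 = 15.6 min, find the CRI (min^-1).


CRI = 100 / (t90 - ts2)
= 100 / (15.6 - 4.2)
= 100 / 11.4
= 8.77 min^-1

8.77 min^-1


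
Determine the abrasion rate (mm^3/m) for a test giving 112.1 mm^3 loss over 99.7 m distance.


Rate = volume_loss / distance
= 112.1 / 99.7
= 1.124 mm^3/m

1.124 mm^3/m


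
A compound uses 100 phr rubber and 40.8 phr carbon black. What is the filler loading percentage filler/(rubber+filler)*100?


Filler % = filler / (rubber + filler) * 100
= 40.8 / (100 + 40.8) * 100
= 40.8 / 140.8 * 100
= 28.98%

28.98%


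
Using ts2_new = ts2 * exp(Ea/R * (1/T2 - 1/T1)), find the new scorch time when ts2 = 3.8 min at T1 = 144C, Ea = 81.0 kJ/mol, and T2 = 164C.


Convert temperatures: T1 = 144 + 273.15 = 417.15 K, T2 = 164 + 273.15 = 437.15 K
ts2_new = 3.8 * exp(81000 / 8.314 * (1/437.15 - 1/417.15))
1/T2 - 1/T1 = -1.0967e-04
ts2_new = 1.31 min

1.31 min


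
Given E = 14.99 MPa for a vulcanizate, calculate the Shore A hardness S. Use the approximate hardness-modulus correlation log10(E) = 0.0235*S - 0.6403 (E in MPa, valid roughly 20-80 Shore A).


log10(E) = 0.0235*S - 0.6403  =>  S = (log10(E) + 0.6403) / 0.0235
log10(14.99) = 1.175802
S = (1.175802 + 0.6403) / 0.0235 = 1.816102 / 0.0235
S = 77.3

Shore A = 77.3


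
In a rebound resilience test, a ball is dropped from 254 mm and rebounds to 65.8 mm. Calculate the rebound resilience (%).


Resilience = h_rebound / h_drop * 100
= 65.8 / 254 * 100
= 25.9%

25.9%


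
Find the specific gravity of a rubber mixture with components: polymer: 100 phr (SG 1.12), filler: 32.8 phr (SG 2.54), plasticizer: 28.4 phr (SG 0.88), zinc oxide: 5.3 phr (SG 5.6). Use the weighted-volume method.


Sum of weights = 166.5
Volume contributions:
  polymer: 100/1.12 = 89.2857
  filler: 32.8/2.54 = 12.9134
  plasticizer: 28.4/0.88 = 32.2727
  zinc oxide: 5.3/5.6 = 0.9464
Sum of volumes = 135.4183
SG = 166.5 / 135.4183 = 1.23

SG = 1.23


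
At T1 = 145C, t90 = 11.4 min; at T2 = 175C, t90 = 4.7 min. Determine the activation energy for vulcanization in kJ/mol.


T1 = 418.15 K, T2 = 448.15 K
1/T1 - 1/T2 = 1.6009e-04
ln(t1/t2) = ln(11.4/4.7) = 0.8861
Ea = 8.314 * 0.8861 / 1.6009e-04 = 46015.3693 J/mol
Ea = 46.02 kJ/mol

46.02 kJ/mol


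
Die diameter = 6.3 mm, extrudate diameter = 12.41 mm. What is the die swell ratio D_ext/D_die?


Die swell ratio = D_extrudate / D_die
= 12.41 / 6.3
= 1.97

Die swell = 1.97


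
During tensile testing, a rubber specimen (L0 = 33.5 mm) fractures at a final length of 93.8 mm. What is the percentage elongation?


Elongation = (Lf - L0) / L0 * 100
= (93.8 - 33.5) / 33.5 * 100
= 60.3 / 33.5 * 100
= 180.0%

180.0%


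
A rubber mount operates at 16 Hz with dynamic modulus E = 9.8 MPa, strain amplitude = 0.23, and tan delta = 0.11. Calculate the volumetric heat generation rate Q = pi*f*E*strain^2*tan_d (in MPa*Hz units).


Q = pi * f * E * strain^2 * tan_d
= pi * 16 * 9.8 * 0.23^2 * 0.11
= pi * 16 * 9.8 * 0.0529 * 0.11
= 2.8664

Q = 2.8664


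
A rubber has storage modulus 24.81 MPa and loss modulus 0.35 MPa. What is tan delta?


tan delta = E'' / E'
= 0.35 / 24.81
= 0.0141

tan delta = 0.0141


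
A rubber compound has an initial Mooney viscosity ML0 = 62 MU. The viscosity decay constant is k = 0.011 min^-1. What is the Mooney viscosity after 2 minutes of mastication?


ML = ML0 * exp(-k * t)
ML = 62 * exp(-0.011 * 2)
ML = 62 * 0.9782
ML = 60.65 MU

60.65 MU


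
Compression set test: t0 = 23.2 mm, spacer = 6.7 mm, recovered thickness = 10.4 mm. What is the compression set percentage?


CS = (t0 - recovered) / (t0 - ts) * 100
= (23.2 - 10.4) / (23.2 - 6.7) * 100
= 12.8 / 16.5 * 100
= 77.6%

77.6%


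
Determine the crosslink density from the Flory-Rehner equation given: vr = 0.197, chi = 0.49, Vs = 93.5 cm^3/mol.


ln(1 - vr) = ln(1 - 0.197) = -0.2194
Numerator = -((-0.2194) + 0.197 + 0.49 * 0.197^2) = 0.0034
Denominator = 93.5 * (0.197^(1/3) - 0.197/2) = 45.1946
nu = 0.0034 / 45.1946 = 7.4880e-05 mol/cm^3

7.4880e-05 mol/cm^3


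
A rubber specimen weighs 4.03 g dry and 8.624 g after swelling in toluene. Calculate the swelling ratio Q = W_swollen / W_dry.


Q = W_swollen / W_dry
Q = 8.624 / 4.03
Q = 2.14

Q = 2.14


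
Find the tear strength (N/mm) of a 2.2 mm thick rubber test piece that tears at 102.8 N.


Tear strength = force / thickness
= 102.8 / 2.2
= 46.73 N/mm

46.73 N/mm


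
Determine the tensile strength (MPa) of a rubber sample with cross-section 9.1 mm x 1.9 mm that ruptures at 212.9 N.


Area = width * thickness = 9.1 * 1.9 = 17.29 mm^2
TS = force / area = 212.9 / 17.29 = 12.31 MPa

12.31 MPa


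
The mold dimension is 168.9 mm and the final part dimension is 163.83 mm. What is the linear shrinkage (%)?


Shrinkage = (mold - part) / mold * 100
= (168.9 - 163.83) / 168.9 * 100
= 5.07 / 168.9 * 100
= 3.0%

3.0%


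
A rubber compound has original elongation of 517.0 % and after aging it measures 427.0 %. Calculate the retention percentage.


Retention = aged / original * 100
= 427.0 / 517.0 * 100
= 82.6%

82.6%


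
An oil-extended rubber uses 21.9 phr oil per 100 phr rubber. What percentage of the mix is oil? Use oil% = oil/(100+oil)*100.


Oil % = oil / (100 + oil) * 100
= 21.9 / (100 + 21.9) * 100
= 21.9 / 121.9 * 100
= 17.97%

17.97%


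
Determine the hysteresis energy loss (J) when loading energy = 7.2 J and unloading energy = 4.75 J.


Hysteresis loss = loading - unloading
= 7.2 - 4.75
= 2.45 J

2.45 J


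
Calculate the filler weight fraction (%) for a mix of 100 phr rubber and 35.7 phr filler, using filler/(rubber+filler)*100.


Filler % = filler / (rubber + filler) * 100
= 35.7 / (100 + 35.7) * 100
= 35.7 / 135.7 * 100
= 26.31%

26.31%


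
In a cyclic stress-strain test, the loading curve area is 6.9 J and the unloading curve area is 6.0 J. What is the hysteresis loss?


Hysteresis loss = loading - unloading
= 6.9 - 6.0
= 0.9 J

0.9 J


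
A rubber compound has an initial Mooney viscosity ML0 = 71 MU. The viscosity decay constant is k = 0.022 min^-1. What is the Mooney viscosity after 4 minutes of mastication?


ML = ML0 * exp(-k * t)
ML = 71 * exp(-0.022 * 4)
ML = 71 * 0.9158
ML = 65.02 MU

65.02 MU


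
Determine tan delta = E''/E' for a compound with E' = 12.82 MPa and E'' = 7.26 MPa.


tan delta = E'' / E'
= 7.26 / 12.82
= 0.5663

tan delta = 0.5663


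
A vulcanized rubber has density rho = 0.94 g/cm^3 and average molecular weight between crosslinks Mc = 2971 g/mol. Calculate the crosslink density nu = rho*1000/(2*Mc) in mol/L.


nu = rho * 1000 / (2 * Mc)
nu = 0.94 * 1000 / (2 * 2971)
nu = 940.0 / 5942
nu = 0.1582 mol/L

0.1582 mol/L


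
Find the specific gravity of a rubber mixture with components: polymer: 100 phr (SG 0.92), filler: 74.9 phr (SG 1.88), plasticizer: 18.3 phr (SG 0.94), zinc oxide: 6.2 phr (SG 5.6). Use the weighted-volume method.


Sum of weights = 199.4
Volume contributions:
  polymer: 100/0.92 = 108.6957
  filler: 74.9/1.88 = 39.8404
  plasticizer: 18.3/0.94 = 19.4681
  zinc oxide: 6.2/5.6 = 1.1071
Sum of volumes = 169.1113
SG = 199.4 / 169.1113 = 1.179

SG = 1.179


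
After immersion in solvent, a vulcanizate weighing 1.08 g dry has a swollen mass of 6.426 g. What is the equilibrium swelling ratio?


Q = W_swollen / W_dry
Q = 6.426 / 1.08
Q = 5.95

Q = 5.95


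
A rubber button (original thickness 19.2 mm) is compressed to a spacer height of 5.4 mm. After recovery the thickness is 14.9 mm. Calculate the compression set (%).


CS = (t0 - recovered) / (t0 - ts) * 100
= (19.2 - 14.9) / (19.2 - 5.4) * 100
= 4.3 / 13.8 * 100
= 31.2%

31.2%


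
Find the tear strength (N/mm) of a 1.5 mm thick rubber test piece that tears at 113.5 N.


Tear strength = force / thickness
= 113.5 / 1.5
= 75.67 N/mm

75.67 N/mm


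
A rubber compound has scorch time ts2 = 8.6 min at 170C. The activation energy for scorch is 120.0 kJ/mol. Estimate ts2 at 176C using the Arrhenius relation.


Convert temperatures: T1 = 170 + 273.15 = 443.15 K, T2 = 176 + 273.15 = 449.15 K
ts2_new = 8.6 * exp(120000 / 8.314 * (1/449.15 - 1/443.15))
1/T2 - 1/T1 = -3.0145e-05
ts2_new = 5.57 min

5.57 min


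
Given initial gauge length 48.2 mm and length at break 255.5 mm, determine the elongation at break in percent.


Elongation = (Lf - L0) / L0 * 100
= (255.5 - 48.2) / 48.2 * 100
= 207.3 / 48.2 * 100
= 430.1%

430.1%


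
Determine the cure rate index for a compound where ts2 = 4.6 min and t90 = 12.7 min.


CRI = 100 / (t90 - ts2)
= 100 / (12.7 - 4.6)
= 100 / 8.1
= 12.35 min^-1

12.35 min^-1


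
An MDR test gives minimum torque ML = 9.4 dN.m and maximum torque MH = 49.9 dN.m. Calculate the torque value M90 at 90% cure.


M90 = ML + 0.9 * (MH - ML)
M90 = 9.4 + 0.9 * (49.9 - 9.4)
M90 = 9.4 + 0.9 * 40.5
M90 = 45.85 dN.m

45.85 dN.m


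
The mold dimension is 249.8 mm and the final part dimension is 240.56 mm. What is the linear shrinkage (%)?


Shrinkage = (mold - part) / mold * 100
= (249.8 - 240.56) / 249.8 * 100
= 9.24 / 249.8 * 100
= 3.7%

3.7%


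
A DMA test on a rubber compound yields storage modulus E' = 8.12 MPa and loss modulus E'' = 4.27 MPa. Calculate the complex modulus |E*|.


|E*| = sqrt(E'^2 + E''^2)
= sqrt(8.12^2 + 4.27^2)
= sqrt(65.9344 + 18.2329)
= 9.174 MPa

9.174 MPa


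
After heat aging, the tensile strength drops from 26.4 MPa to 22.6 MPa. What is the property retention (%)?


Retention = aged / original * 100
= 22.6 / 26.4 * 100
= 85.6%

85.6%


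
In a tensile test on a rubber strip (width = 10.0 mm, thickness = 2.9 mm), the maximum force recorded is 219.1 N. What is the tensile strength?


Area = width * thickness = 10.0 * 2.9 = 29.0 mm^2
TS = force / area = 219.1 / 29.0 = 7.56 MPa

7.56 MPa


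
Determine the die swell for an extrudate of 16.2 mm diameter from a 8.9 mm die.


Die swell ratio = D_extrudate / D_die
= 16.2 / 8.9
= 1.82

Die swell = 1.82


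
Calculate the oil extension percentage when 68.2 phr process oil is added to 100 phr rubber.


Oil % = oil / (100 + oil) * 100
= 68.2 / (100 + 68.2) * 100
= 68.2 / 168.2 * 100
= 40.55%

40.55%


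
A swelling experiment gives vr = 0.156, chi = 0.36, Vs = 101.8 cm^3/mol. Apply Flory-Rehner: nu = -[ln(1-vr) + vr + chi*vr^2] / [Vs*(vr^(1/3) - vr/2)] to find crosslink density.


ln(1 - vr) = ln(1 - 0.156) = -0.1696
Numerator = -((-0.1696) + 0.156 + 0.36 * 0.156^2) = 0.0048
Denominator = 101.8 * (0.156^(1/3) - 0.156/2) = 46.8607
nu = 0.0048 / 46.8607 = 1.0332e-04 mol/cm^3

1.0332e-04 mol/cm^3


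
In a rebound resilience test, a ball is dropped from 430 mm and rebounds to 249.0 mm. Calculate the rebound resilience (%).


Resilience = h_rebound / h_drop * 100
= 249.0 / 430 * 100
= 57.9%

57.9%


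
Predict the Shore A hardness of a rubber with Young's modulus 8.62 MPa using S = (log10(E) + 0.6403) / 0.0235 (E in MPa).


log10(E) = 0.0235*S - 0.6403  =>  S = (log10(E) + 0.6403) / 0.0235
log10(8.62) = 0.935507
S = (0.935507 + 0.6403) / 0.0235 = 1.575807 / 0.0235
S = 67.1

Shore A = 67.1


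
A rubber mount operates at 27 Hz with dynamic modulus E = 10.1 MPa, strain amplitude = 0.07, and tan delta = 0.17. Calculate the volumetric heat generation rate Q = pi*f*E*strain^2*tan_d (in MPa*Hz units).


Q = pi * f * E * strain^2 * tan_d
= pi * 27 * 10.1 * 0.07^2 * 0.17
= pi * 27 * 10.1 * 0.0049 * 0.17
= 0.7136

Q = 0.7136


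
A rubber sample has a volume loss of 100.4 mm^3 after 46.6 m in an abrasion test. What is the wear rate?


Rate = volume_loss / distance
= 100.4 / 46.6
= 2.155 mm^3/m

2.155 mm^3/m


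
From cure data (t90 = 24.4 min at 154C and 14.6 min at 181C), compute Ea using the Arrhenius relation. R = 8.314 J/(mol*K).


T1 = 427.15 K, T2 = 454.15 K
1/T1 - 1/T2 = 1.3918e-04
ln(t1/t2) = ln(24.4/14.6) = 0.5136
Ea = 8.314 * 0.5136 / 1.3918e-04 = 30677.3988 J/mol
Ea = 30.68 kJ/mol

30.68 kJ/mol


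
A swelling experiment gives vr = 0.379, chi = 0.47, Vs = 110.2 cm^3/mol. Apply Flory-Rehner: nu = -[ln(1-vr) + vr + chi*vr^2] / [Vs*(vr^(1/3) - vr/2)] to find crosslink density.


ln(1 - vr) = ln(1 - 0.379) = -0.4764
Numerator = -((-0.4764) + 0.379 + 0.47 * 0.379^2) = 0.0299
Denominator = 110.2 * (0.379^(1/3) - 0.379/2) = 58.8666
nu = 0.0299 / 58.8666 = 5.0815e-04 mol/cm^3

5.0815e-04 mol/cm^3


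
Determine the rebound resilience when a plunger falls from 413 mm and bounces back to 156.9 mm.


Resilience = h_rebound / h_drop * 100
= 156.9 / 413 * 100
= 38.0%

38.0%


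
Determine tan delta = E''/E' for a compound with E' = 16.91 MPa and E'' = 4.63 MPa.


tan delta = E'' / E'
= 4.63 / 16.91
= 0.2738

tan delta = 0.2738


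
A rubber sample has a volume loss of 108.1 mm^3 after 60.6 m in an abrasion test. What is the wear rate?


Rate = volume_loss / distance
= 108.1 / 60.6
= 1.784 mm^3/m

1.784 mm^3/m


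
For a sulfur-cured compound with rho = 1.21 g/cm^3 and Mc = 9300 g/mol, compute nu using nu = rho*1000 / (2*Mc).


nu = rho * 1000 / (2 * Mc)
nu = 1.21 * 1000 / (2 * 9300)
nu = 1210.0 / 18600
nu = 0.0651 mol/L

0.0651 mol/L


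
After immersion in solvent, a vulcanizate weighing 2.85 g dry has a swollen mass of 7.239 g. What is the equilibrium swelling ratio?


Q = W_swollen / W_dry
Q = 7.239 / 2.85
Q = 2.54

Q = 2.54


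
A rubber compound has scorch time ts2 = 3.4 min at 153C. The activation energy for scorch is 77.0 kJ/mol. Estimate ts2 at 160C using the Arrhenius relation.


Convert temperatures: T1 = 153 + 273.15 = 426.15 K, T2 = 160 + 273.15 = 433.15 K
ts2_new = 3.4 * exp(77000 / 8.314 * (1/433.15 - 1/426.15))
1/T2 - 1/T1 = -3.7923e-05
ts2_new = 2.39 min

2.39 min


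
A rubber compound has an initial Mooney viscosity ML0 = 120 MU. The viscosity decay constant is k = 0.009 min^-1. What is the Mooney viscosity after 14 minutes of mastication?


ML = ML0 * exp(-k * t)
ML = 120 * exp(-0.009 * 14)
ML = 120 * 0.8816
ML = 105.79 MU

105.79 MU


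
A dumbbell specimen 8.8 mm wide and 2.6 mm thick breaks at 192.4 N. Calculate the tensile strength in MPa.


Area = width * thickness = 8.8 * 2.6 = 22.88 mm^2
TS = force / area = 192.4 / 22.88 = 8.41 MPa

8.41 MPa


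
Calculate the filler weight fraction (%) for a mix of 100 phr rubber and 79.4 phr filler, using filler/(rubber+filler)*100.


Filler % = filler / (rubber + filler) * 100
= 79.4 / (100 + 79.4) * 100
= 79.4 / 179.4 * 100
= 44.26%

44.26%


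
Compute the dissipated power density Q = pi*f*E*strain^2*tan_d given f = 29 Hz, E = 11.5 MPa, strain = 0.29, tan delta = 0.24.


Q = pi * f * E * strain^2 * tan_d
= pi * 29 * 11.5 * 0.29^2 * 0.24
= pi * 29 * 11.5 * 0.0841 * 0.24
= 21.1472

Q = 21.1472


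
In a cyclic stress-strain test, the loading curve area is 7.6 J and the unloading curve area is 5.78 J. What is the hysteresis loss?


Hysteresis loss = loading - unloading
= 7.6 - 5.78
= 1.82 J

1.82 J


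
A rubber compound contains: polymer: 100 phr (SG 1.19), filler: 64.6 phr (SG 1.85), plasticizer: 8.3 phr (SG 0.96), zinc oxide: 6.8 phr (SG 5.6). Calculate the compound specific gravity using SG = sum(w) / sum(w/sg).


Sum of weights = 179.7
Volume contributions:
  polymer: 100/1.19 = 84.0336
  filler: 64.6/1.85 = 34.9189
  plasticizer: 8.3/0.96 = 8.6458
  zinc oxide: 6.8/5.6 = 1.2143
Sum of volumes = 128.8127
SG = 179.7 / 128.8127 = 1.395

SG = 1.395


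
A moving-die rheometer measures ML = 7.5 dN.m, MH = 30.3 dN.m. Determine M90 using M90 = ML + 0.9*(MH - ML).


M90 = ML + 0.9 * (MH - ML)
M90 = 7.5 + 0.9 * (30.3 - 7.5)
M90 = 7.5 + 0.9 * 22.8
M90 = 28.02 dN.m

28.02 dN.m


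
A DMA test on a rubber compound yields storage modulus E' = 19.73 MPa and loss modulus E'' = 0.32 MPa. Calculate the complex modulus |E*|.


|E*| = sqrt(E'^2 + E''^2)
= sqrt(19.73^2 + 0.32^2)
= sqrt(389.2729 + 0.1024)
= 19.733 MPa

19.733 MPa


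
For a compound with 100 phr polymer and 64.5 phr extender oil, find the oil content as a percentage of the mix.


Oil % = oil / (100 + oil) * 100
= 64.5 / (100 + 64.5) * 100
= 64.5 / 164.5 * 100
= 39.21%

39.21%


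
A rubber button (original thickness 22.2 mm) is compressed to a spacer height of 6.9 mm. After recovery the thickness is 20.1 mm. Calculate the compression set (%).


CS = (t0 - recovered) / (t0 - ts) * 100
= (22.2 - 20.1) / (22.2 - 6.9) * 100
= 2.1 / 15.3 * 100
= 13.7%

13.7%


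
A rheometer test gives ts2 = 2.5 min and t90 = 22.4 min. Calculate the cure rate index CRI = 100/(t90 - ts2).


CRI = 100 / (t90 - ts2)
= 100 / (22.4 - 2.5)
= 100 / 19.9
= 5.03 min^-1

5.03 min^-1


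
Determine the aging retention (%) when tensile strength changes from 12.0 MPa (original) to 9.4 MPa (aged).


Retention = aged / original * 100
= 9.4 / 12.0 * 100
= 78.3%

78.3%


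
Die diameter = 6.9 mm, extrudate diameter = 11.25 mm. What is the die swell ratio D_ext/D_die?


Die swell ratio = D_extrudate / D_die
= 11.25 / 6.9
= 1.63

Die swell = 1.63


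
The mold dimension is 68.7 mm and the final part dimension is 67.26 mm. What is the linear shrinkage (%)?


Shrinkage = (mold - part) / mold * 100
= (68.7 - 67.26) / 68.7 * 100
= 1.44 / 68.7 * 100
= 2.1%

2.1%


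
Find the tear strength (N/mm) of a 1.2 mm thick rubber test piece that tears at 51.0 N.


Tear strength = force / thickness
= 51.0 / 1.2
= 42.5 N/mm

42.5 N/mm


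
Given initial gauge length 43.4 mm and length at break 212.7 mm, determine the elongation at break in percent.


Elongation = (Lf - L0) / L0 * 100
= (212.7 - 43.4) / 43.4 * 100
= 169.3 / 43.4 * 100
= 390.1%

390.1%


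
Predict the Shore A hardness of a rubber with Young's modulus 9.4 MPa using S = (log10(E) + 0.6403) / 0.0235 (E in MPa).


log10(E) = 0.0235*S - 0.6403  =>  S = (log10(E) + 0.6403) / 0.0235
log10(9.4) = 0.973128
S = (0.973128 + 0.6403) / 0.0235 = 1.613428 / 0.0235
S = 68.7

Shore A = 68.7


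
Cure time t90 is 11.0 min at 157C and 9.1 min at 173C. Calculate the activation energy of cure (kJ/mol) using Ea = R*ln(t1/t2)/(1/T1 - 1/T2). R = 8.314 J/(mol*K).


T1 = 430.15 K, T2 = 446.15 K
1/T1 - 1/T2 = 8.3372e-05
ln(t1/t2) = ln(11.0/9.1) = 0.1896
Ea = 8.314 * 0.1896 / 8.3372e-05 = 18909.3662 J/mol
Ea = 18.91 kJ/mol

18.91 kJ/mol


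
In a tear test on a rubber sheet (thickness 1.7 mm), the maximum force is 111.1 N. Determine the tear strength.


Tear strength = force / thickness
= 111.1 / 1.7
= 65.35 N/mm

65.35 N/mm


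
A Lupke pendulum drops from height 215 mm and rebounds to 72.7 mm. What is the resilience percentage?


Resilience = h_rebound / h_drop * 100
= 72.7 / 215 * 100
= 33.8%

33.8%


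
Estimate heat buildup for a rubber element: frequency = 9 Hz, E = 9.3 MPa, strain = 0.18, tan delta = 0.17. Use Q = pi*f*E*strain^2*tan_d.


Q = pi * f * E * strain^2 * tan_d
= pi * 9 * 9.3 * 0.18^2 * 0.17
= pi * 9 * 9.3 * 0.0324 * 0.17
= 1.4483

Q = 1.4483


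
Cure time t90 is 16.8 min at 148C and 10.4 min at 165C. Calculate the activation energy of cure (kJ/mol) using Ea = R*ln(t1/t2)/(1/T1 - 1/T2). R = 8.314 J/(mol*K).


T1 = 421.15 K, T2 = 438.15 K
1/T1 - 1/T2 = 9.2128e-05
ln(t1/t2) = ln(16.8/10.4) = 0.4796
Ea = 8.314 * 0.4796 / 9.2128e-05 = 43278.8305 J/mol
Ea = 43.28 kJ/mol

43.28 kJ/mol


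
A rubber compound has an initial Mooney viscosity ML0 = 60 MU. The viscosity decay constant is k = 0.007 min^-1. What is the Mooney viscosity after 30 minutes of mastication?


ML = ML0 * exp(-k * t)
ML = 60 * exp(-0.007 * 30)
ML = 60 * 0.8106
ML = 48.64 MU

48.64 MU


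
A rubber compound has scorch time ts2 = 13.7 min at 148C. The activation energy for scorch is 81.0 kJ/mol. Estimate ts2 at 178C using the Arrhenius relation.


Convert temperatures: T1 = 148 + 273.15 = 421.15 K, T2 = 178 + 273.15 = 451.15 K
ts2_new = 13.7 * exp(81000 / 8.314 * (1/451.15 - 1/421.15))
1/T2 - 1/T1 = -1.5789e-04
ts2_new = 2.94 min

2.94 min


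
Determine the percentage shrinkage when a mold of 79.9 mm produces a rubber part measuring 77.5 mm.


Shrinkage = (mold - part) / mold * 100
= (79.9 - 77.5) / 79.9 * 100
= 2.4 / 79.9 * 100
= 3.0%

3.0%


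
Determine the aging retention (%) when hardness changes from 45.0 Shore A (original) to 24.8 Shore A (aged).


Retention = aged / original * 100
= 24.8 / 45.0 * 100
= 55.1%

55.1%


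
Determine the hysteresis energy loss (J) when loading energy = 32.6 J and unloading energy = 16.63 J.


Hysteresis loss = loading - unloading
= 32.6 - 16.63
= 15.97 J

15.97 J


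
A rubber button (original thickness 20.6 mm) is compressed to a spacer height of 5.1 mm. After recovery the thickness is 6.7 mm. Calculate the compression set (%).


CS = (t0 - recovered) / (t0 - ts) * 100
= (20.6 - 6.7) / (20.6 - 5.1) * 100
= 13.9 / 15.5 * 100
= 89.7%

89.7%


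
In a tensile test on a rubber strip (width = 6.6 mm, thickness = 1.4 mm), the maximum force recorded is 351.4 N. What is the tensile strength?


Area = width * thickness = 6.6 * 1.4 = 9.24 mm^2
TS = force / area = 351.4 / 9.24 = 38.03 MPa

38.03 MPa


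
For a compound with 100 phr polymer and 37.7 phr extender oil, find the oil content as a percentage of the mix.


Oil % = oil / (100 + oil) * 100
= 37.7 / (100 + 37.7) * 100
= 37.7 / 137.7 * 100
= 27.38%

27.38%


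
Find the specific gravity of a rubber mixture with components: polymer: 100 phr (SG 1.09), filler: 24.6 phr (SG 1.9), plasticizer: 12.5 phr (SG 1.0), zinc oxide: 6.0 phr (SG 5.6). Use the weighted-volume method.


Sum of weights = 143.1
Volume contributions:
  polymer: 100/1.09 = 91.7431
  filler: 24.6/1.9 = 12.9474
  plasticizer: 12.5/1.0 = 12.5000
  zinc oxide: 6.0/5.6 = 1.0714
Sum of volumes = 118.2619
SG = 143.1 / 118.2619 = 1.21

SG = 1.21


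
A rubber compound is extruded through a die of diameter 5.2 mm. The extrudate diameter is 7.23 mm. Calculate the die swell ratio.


Die swell ratio = D_extrudate / D_die
= 7.23 / 5.2
= 1.39

Die swell = 1.39


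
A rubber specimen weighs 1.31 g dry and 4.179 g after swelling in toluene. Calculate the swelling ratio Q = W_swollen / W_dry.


Q = W_swollen / W_dry
Q = 4.179 / 1.31
Q = 3.19

Q = 3.19


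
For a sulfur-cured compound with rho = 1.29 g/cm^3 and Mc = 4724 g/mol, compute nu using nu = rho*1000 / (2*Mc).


nu = rho * 1000 / (2 * Mc)
nu = 1.29 * 1000 / (2 * 4724)
nu = 1290.0 / 9448
nu = 0.1365 mol/L

0.1365 mol/L


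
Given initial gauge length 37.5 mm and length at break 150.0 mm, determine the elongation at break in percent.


Elongation = (Lf - L0) / L0 * 100
= (150.0 - 37.5) / 37.5 * 100
= 112.5 / 37.5 * 100
= 300.0%

300.0%


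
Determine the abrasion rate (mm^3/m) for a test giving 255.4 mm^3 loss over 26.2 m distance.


Rate = volume_loss / distance
= 255.4 / 26.2
= 9.748 mm^3/m

9.748 mm^3/m


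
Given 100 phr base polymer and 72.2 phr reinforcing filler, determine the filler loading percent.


Filler % = filler / (rubber + filler) * 100
= 72.2 / (100 + 72.2) * 100
= 72.2 / 172.2 * 100
= 41.93%

41.93%


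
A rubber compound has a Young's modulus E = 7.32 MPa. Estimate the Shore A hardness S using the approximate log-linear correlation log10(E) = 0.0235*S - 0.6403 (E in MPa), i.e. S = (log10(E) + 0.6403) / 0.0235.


log10(E) = 0.0235*S - 0.6403  =>  S = (log10(E) + 0.6403) / 0.0235
log10(7.32) = 0.864511
S = (0.864511 + 0.6403) / 0.0235 = 1.504811 / 0.0235
S = 64.0

Shore A = 64.0
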